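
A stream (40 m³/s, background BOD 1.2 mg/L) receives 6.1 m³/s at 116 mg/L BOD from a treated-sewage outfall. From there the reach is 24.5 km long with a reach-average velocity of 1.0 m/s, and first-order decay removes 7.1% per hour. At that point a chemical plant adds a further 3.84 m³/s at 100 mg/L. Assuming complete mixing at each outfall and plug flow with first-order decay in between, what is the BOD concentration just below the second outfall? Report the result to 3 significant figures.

16.9 mg/L

Mixed concentration C = ΣQC/ΣQ = (40.00·1.200 + 6.100·116.0) / 46.10 = 755.6/46.10 = 16.39 mg/L; combined flow 46.10 m³/s.
Travel time t = 24.5·1000 / 1.0 = 24500 s = 6.806 h.
7.1%/h lost → k = −ln(1 − 0.071) = 0.07365 h⁻¹.
After decay, C = 16.39 × e^(−kt) = 16.39 × 0.6058 = 9.929 mg/L.
At the second outfall, C = (46.10·9.929 + 3.840·100.0) / (46.10 + 3.840) = 16.86 mg/L.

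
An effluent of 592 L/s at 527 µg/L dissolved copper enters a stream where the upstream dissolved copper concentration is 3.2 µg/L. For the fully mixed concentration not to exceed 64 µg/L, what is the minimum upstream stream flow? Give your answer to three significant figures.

Set C_mix = 64: (Q·3.200 + 592.0·527.0) / (Q + 592.0) = 64
→ Q = 592.0·(527.0 − 64)/(64 − 3.200) = 4508 L/s.

4510 L/s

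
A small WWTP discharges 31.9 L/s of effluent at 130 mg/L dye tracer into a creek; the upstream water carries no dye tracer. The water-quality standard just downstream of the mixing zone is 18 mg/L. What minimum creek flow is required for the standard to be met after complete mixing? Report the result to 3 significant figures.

198 L/s

Set C_mix = 18: (Q·0 + 31.90·130.0) / (Q + 31.90) = 18
→ Q = 31.90·(130.0 − 18)/(18 − 0) = 198.5 L/s.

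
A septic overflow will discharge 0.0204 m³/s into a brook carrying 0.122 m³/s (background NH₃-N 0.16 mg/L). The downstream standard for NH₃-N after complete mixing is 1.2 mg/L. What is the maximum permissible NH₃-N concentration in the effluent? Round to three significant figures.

7.42 mg/L

At the limit, (Qr·Cr + Qe·Cₑ)/(Qr + Qe) = 1.2:
Cₑ = (0.1424·1.2 − 0.1220·0.1600) / 0.02040 = 7.420 mg/L.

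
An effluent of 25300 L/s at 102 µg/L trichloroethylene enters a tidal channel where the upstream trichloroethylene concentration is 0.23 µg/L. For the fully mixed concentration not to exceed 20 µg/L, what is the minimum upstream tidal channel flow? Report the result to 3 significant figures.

105000 L/s

Set C_mix = 20: (Q·0.2300 + 25300·102.0) / (Q + 25300) = 20
→ Q = 25300·(102.0 − 20)/(20 − 0.2300) = 104900 L/s.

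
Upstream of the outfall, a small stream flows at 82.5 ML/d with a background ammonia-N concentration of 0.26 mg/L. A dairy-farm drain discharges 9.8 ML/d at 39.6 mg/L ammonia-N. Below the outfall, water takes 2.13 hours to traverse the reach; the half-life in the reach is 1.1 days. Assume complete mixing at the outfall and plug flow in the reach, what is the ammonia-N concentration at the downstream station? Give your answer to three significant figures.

4.20 mg/L

Mixed concentration C = ΣQC/ΣQ = (82.50·0.2600 + 9.800·39.60) / 92.30 = 409.5/92.30 = 4.437 mg/L.
Half-life 1.1 d → k = ln 2 / 1.1 = 0.6301 d⁻¹.
Applying C = C₀e^(−kt): 4.437 × 0.9456 = 4.196 mg/L.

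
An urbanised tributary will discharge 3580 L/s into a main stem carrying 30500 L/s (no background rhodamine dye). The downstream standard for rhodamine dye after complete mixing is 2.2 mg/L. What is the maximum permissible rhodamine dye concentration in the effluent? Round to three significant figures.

At the limit, (Qr·Cr + Qe·Cₑ)/(Qr + Qe) = 2.2:
Cₑ = (34080·2.2 − 30500·0) / 3580 = 20.94 mg/L.

20.9 mg/L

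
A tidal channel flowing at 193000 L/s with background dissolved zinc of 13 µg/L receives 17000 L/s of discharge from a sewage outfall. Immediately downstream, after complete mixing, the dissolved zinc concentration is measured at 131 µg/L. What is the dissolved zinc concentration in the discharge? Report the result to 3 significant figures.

1470 µg/L

Mass balance: 193000·13.00 + 17000·Cₑ = 210000·131.0
→ Cₑ = (210000·131.0 − 193000·13.00) / 17000 = 1471 µg/L.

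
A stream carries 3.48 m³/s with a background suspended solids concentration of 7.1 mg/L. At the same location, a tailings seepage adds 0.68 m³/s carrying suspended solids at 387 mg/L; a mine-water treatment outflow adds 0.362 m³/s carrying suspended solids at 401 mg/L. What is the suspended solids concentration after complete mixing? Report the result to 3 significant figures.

95.8 mg/L

Mass balance: C = (3.480·7.100 + 0.6800·387.0 + 0.3620·401.0) / 4.522 = 433.0/4.522 = 95.76 mg/L.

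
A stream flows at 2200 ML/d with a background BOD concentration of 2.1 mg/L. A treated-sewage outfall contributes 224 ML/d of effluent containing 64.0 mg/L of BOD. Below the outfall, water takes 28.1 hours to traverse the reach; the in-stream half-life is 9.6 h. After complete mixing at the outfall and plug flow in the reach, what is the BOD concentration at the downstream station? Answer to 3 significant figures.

Mass balance: C = (2200·2.100 + 224.0·64.00) / 2424 = 18960/2424 = 7.820 mg/L.
Half-life 9.6 h → k = ln 2 / 9.6 = 0.07220 h⁻¹ = 1.733 d⁻¹.
Applying C = C₀e^(−kt): 7.820 × 0.1315 = 1.028 mg/L.

1.03 mg/L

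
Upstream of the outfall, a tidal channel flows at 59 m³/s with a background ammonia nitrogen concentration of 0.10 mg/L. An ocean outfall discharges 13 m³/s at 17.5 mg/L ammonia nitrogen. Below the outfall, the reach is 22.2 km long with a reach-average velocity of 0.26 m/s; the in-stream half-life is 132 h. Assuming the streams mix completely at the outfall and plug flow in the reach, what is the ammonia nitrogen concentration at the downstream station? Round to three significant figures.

2.86 mg/L

Mixed concentration C = ΣQC/ΣQ = (59.00·0.1000 + 13.00·17.50) / 72.00 = 233.4/72.00 = 3.242 mg/L.
Travel time t = 22.2·1000 / 0.26 = 85380 s = 23.72 h.
Half-life 132 h → k = ln 2 / 132 = 0.005251 h⁻¹ = 0.1260 d⁻¹.
Applying C = C₀e^(−kt): 3.242 × 0.8829 = 2.862 mg/L.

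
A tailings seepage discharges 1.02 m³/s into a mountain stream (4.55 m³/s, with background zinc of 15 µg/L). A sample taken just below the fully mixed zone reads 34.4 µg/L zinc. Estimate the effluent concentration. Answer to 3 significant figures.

Mass balance: 4.550·15.00 + 1.020·Cₑ = 5.570·34.40
→ Cₑ = (5.570·34.40 − 4.550·15.00) / 1.020 = 120.9 µg/L.

121 µg/L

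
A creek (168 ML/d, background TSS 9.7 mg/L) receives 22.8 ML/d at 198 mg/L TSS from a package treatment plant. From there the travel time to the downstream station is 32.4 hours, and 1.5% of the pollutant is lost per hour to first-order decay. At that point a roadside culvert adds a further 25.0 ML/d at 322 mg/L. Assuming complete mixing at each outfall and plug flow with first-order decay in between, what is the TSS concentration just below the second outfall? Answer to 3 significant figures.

54.8 mg/L

Mixed concentration C = ΣQC/ΣQ = (168.0·9.700 + 22.80·198.0) / 190.8 = 6144/190.8 = 32.20 mg/L; combined flow 190.8 ML/d.
1.5%/h lost → k = −ln(1 − 0.015) = 0.01511 h⁻¹.
First-order decay: C = 32.20·exp(−k·t) = 32.20·0.6128 = 19.73 mg/L.
Second outfall: C = (190.8·19.73 + 25.00·322.0)/215.8 = 54.75 mg/L.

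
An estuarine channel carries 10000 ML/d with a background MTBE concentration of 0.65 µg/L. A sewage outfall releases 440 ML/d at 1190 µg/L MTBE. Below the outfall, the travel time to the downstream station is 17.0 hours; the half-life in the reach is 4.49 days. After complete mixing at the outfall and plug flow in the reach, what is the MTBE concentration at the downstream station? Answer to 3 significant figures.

Mixed concentration C = ΣQC/ΣQ = (10000·0.6500 + 440.0·1190) / 10440 = 530100/10440 = 50.78 µg/L.
Half-life 4.49 d → k = ln 2 / 4.49 = 0.1544 d⁻¹.
First-order decay: C = 50.78·exp(−k·t) = 50.78·0.8964 = 45.52 µg/L.

45.5 µg/L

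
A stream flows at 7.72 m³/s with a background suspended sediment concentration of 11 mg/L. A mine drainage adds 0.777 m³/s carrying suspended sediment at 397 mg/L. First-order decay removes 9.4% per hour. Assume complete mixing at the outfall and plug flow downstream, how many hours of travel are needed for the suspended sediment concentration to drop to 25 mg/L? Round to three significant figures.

6.24 h

After mixing, C = (7.720·11.00 + 0.7770·397.0) / 8.497 = 393.4/8.497 = 46.30 mg/L.
9.4%/h lost → k = −ln(1 − 0.094) = 0.09872 h⁻¹.
46.30·exp(−k·t) = 25 → t = ln(46.30/25)/k = 22470 s = 6.242 h.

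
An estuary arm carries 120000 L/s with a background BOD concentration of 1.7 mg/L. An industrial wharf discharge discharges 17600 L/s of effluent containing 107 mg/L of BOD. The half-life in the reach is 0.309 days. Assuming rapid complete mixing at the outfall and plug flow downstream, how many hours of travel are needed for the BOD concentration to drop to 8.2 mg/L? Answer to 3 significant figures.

Mixed concentration C = ΣQC/ΣQ = (120000·1.700 + 17600·107.0) / 137600 = 2087000/137600 = 15.17 mg/L.
Half-life 0.309 d → k = ln 2 / 0.309 = 2.243 d⁻¹.
15.17·exp(−k·t) = 8.2 → t = ln(15.17/8.2)/k = 23690 s = 6.581 h.

6.58 h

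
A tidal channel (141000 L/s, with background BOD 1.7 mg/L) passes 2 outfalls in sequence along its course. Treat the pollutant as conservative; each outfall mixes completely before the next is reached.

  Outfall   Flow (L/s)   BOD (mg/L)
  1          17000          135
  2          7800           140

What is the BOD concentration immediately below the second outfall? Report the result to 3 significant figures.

Below outfall 1: Q → 158000 L/s, C = (141000·1.700 + 17000·135.0)/158000 = 16.04 mg/L.
Below outfall 2: Q → 165800 L/s, C = (158000·16.04 + 7800·140.0)/165800 = 21.87 mg/L.

21.9 mg/L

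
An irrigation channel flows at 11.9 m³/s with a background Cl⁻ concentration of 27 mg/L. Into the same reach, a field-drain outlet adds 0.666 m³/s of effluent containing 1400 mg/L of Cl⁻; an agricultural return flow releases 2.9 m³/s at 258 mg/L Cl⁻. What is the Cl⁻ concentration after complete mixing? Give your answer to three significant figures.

129 mg/L

After mixing, C = (11.90·27.00 + 0.6660·1400 + 2.900·258.0) / 15.47 = 2002/15.47 = 129.4 mg/L.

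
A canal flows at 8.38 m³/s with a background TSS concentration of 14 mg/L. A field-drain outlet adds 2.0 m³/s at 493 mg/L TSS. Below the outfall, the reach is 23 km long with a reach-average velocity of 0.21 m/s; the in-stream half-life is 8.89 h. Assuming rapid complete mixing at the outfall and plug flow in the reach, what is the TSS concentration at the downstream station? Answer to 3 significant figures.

Mass balance: C = (8.380·14.00 + 2.000·493.0) / 10.38 = 1103/10.38 = 106.3 mg/L.
Travel time t = 23·1000 / 0.21 = 109500 s = 30.42 h.
Half-life 8.89 h → k = ln 2 / 8.89 = 0.07797 h⁻¹ = 1.871 d⁻¹.
Applying C = C₀e^(−kt): 106.3 × 0.09329 = 9.916 mg/L.

9.92 mg/L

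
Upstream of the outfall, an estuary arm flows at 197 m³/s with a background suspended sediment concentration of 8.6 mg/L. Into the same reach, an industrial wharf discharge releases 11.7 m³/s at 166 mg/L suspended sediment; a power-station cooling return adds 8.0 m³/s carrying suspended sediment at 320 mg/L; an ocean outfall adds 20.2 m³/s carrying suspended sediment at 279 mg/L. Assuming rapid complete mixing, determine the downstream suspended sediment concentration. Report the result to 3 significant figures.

Mixed concentration C = ΣQC/ΣQ = (197.0·8.600 + 11.70·166.0 + 8.000·320.0 + 20.20·279.0) / 236.9 = 11830/236.9 = 49.95 mg/L.

49.9 mg/L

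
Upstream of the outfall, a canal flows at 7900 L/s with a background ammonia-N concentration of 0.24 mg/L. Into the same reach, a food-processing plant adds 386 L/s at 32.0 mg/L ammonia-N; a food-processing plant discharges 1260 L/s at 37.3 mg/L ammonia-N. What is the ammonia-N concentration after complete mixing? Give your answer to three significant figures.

Flow-weighted average: C = (7900·0.2400 + 386.0·32.00 + 1260·37.30) / 9546 = 61250/9546 = 6.416 mg/L.

6.42 mg/L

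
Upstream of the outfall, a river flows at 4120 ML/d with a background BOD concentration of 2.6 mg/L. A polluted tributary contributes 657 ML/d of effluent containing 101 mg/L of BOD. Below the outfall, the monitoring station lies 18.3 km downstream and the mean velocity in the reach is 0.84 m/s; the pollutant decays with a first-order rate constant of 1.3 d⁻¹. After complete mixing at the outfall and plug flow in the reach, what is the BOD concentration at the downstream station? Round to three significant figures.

Conservation of mass: C = (4120·2.600 + 657.0·101.0) / 4777 = 77070/4777 = 16.13 mg/L.
Travel time t = 18.3·1000 / 0.84 = 21790 s = 6.052 h.
First-order decay: C = 16.13·exp(−k·t) = 16.13·0.7205 = 11.62 mg/L.

11.6 mg/L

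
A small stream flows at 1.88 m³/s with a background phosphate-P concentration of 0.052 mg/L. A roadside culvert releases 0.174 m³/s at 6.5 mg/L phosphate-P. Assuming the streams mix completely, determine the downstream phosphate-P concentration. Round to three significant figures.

Mass balance: C = (1.880·0.05200 + 0.1740·6.500) / 2.054 = 1.229/2.054 = 0.5982 mg/L.

0.598 mg/L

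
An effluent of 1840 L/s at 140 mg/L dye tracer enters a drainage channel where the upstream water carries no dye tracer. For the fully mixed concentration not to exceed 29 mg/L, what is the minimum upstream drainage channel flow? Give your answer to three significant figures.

Set C_mix = 29: (Q·0 + 1840·140.0) / (Q + 1840) = 29
→ Q = 1840·(140.0 − 29)/(29 − 0) = 7043 L/s.

7040 L/s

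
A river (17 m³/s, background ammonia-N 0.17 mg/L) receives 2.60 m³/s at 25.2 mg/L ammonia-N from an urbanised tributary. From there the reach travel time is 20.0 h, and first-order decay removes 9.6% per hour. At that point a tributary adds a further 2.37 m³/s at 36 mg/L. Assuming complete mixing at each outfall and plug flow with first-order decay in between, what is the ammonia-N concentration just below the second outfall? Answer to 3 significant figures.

4.30 mg/L

Flow-weighted average: C = (17.00·0.1700 + 2.600·25.20) / 19.60 = 68.41/19.60 = 3.490 mg/L; combined flow 19.60 m³/s.
9.6%/h lost → k = −ln(1 − 0.096) = 0.1009 h⁻¹.
First-order decay: C = 3.490·exp(−k·t) = 3.490·0.1329 = 0.4637 mg/L.
Second outfall: C = (19.60·0.4637 + 2.370·36.00)/21.97 = 4.297 mg/L.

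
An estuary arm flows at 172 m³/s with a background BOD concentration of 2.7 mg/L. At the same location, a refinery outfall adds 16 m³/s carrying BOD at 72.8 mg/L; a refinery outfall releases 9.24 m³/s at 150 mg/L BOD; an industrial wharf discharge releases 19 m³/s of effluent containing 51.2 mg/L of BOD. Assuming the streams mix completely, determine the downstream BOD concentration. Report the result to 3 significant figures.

After mixing, C = (172.0·2.700 + 16.00·72.80 + 9.240·150.0 + 19.00·51.20) / 216.2 = 3988/216.2 = 18.44 mg/L.

18.4 mg/L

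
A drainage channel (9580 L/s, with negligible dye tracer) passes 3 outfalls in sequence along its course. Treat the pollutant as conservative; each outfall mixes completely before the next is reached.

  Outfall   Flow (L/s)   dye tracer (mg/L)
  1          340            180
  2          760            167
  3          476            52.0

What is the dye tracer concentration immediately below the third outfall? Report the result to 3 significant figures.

19.1 mg/L

After outfall 1: Q = 9580 + 340.0 = 9920 L/s; C = (9580·0 + 340.0·180.0)/9920 = 6.169 mg/L.
After outfall 2: Q = 9920 + 760.0 = 10680 L/s; C = (9920·6.169 + 760.0·167.0)/10680 = 17.61 mg/L.
After outfall 3: Q = 10680 + 476.0 = 11160 L/s; C = (10680·17.61 + 476.0·52.00)/11160 = 19.08 mg/L.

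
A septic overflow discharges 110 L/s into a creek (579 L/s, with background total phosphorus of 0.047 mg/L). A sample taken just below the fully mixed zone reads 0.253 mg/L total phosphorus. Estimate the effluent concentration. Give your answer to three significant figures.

Mass balance: 579.0·0.04700 + 110.0·Cₑ = 689.0·0.2530
→ Cₑ = (689.0·0.2530 − 579.0·0.04700) / 110.0 = 1.337 mg/L.

1.34 mg/L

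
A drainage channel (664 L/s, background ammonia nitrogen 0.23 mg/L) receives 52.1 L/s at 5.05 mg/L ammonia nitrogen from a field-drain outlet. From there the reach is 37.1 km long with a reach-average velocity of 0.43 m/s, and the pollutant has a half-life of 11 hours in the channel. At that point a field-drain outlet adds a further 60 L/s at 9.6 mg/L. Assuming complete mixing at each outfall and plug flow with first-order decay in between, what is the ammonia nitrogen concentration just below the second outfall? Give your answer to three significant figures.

0.861 mg/L

Flow-weighted average: C = (664.0·0.2300 + 52.10·5.050) / 716.1 = 415.8/716.1 = 0.5807 mg/L; combined flow 716.1 L/s.
Travel time t = 37.1·1000 / 0.43 = 86280 s = 23.97 h.
Half-life 11 h → k = ln 2 / 11 = 0.06301 h⁻¹ = 1.512 d⁻¹.
Decay over the reach: 0.5807·exp(−kt) = 0.5807·0.2209 = 0.1283 mg/L.
At the second outfall, C = (716.1·0.1283 + 60.00·9.600) / (716.1 + 60.00) = 0.8605 mg/L.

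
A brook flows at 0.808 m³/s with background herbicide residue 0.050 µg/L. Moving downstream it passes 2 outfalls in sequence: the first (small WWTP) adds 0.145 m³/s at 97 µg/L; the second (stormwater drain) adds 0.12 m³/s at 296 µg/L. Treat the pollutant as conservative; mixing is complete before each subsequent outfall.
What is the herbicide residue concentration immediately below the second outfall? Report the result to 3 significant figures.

Below outfall 1: Q → 0.9530 m³/s, C = (0.8080·0.05000 + 0.1450·97.00)/0.9530 = 14.80 µg/L.
Below outfall 2: Q → 1.073 m³/s, C = (0.9530·14.80 + 0.1200·296.0)/1.073 = 46.25 µg/L.

46.2 µg/L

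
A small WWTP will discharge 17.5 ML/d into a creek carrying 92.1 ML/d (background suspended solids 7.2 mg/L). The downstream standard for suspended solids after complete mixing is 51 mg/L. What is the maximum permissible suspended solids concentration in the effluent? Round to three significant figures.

At the limit, (Qr·Cr + Qe·Cₑ)/(Qr + Qe) = 51:
Cₑ = (109.6·51 − 92.10·7.200) / 17.50 = 281.5 mg/L.

282 mg/L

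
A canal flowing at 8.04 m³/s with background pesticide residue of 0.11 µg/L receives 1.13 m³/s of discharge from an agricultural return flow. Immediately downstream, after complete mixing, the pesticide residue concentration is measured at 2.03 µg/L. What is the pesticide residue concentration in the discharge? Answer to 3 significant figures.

15.7 µg/L

Mass balance: 8.040·0.1100 + 1.130·Cₑ = 9.170·2.030
→ Cₑ = (9.170·2.030 − 8.040·0.1100) / 1.130 = 15.69 µg/L.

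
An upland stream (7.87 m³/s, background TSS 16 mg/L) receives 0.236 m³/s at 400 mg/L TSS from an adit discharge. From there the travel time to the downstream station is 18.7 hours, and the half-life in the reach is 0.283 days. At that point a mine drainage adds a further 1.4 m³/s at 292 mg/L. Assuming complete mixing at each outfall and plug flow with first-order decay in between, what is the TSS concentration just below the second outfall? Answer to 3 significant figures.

46.4 mg/L

After mixing, C = (7.870·16.00 + 0.2360·400.0) / 8.106 = 220.3/8.106 = 27.18 mg/L; combined flow 8.106 m³/s.
Half-life 0.283 d → k = ln 2 / 0.283 = 2.449 d⁻¹.
After decay, C = 27.18 × e^(−kt) = 27.18 × 0.1483 = 4.031 mg/L.
Second outfall: C = (8.106·4.031 + 1.400·292.0)/9.506 = 46.44 mg/L.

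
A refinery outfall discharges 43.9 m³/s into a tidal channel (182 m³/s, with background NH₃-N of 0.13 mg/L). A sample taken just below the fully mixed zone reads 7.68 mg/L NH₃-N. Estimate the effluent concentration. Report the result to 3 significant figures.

Mass balance: 182.0·0.1300 + 43.90·Cₑ = 225.9·7.680
→ Cₑ = (225.9·7.680 − 182.0·0.1300) / 43.90 = 38.98 mg/L.

39.0 mg/L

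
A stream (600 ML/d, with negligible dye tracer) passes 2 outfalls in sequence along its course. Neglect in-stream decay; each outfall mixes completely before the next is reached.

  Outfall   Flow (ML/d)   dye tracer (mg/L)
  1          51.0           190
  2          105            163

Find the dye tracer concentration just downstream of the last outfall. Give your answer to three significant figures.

After outfall 1: Q = 600.0 + 51.00 = 651.0 ML/d; C = (600.0·0 + 51.00·190.0)/651.0 = 14.88 mg/L.
After outfall 2: Q = 651.0 + 105.0 = 756.0 ML/d; C = (651.0·14.88 + 105.0·163.0)/756.0 = 35.46 mg/L.

35.5 mg/L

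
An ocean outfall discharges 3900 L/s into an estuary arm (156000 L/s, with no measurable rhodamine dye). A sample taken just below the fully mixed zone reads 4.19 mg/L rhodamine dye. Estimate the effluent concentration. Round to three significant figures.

Mass balance: 156000·0 + 3900·Cₑ = 159900·4.190
→ Cₑ = (159900·4.190 − 156000·0) / 3900 = 171.8 mg/L.

172 mg/L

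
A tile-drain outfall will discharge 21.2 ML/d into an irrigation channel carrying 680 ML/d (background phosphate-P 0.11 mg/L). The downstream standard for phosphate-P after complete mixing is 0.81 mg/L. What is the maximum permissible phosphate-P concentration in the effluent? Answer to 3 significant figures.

At the limit, (Qr·Cr + Qe·Cₑ)/(Qr + Qe) = 0.81:
Cₑ = (701.2·0.81 − 680.0·0.1100) / 21.20 = 23.26 mg/L.

23.3 mg/L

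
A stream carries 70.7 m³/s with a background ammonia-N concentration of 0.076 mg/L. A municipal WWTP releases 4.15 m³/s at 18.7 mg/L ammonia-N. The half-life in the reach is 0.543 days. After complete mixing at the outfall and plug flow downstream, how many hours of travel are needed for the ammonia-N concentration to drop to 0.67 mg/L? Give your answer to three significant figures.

Conservation of mass: C = (70.70·0.07600 + 4.150·18.70) / 74.85 = 82.98/74.85 = 1.109 mg/L.
Half-life 0.543 d → k = ln 2 / 0.543 = 1.277 d⁻¹.
1.109·exp(−k·t) = 0.67 → t = ln(1.109/0.67)/k = 34080 s = 9.468 h.

9.47 h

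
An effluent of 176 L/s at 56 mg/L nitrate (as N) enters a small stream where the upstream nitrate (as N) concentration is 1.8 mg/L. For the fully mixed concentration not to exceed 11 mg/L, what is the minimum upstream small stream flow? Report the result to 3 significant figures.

Set C_mix = 11: (Q·1.800 + 176.0·56.00) / (Q + 176.0) = 11
→ Q = 176.0·(56.00 − 11)/(11 − 1.800) = 860.9 L/s.

861 L/s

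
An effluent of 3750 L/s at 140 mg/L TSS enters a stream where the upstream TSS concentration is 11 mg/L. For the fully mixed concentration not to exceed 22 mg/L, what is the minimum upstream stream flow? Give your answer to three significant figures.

40200 L/s

Set C_mix = 22: (Q·11.00 + 3750·140.0) / (Q + 3750) = 22
→ Q = 3750·(140.0 − 22)/(22 − 11.00) = 40230 L/s.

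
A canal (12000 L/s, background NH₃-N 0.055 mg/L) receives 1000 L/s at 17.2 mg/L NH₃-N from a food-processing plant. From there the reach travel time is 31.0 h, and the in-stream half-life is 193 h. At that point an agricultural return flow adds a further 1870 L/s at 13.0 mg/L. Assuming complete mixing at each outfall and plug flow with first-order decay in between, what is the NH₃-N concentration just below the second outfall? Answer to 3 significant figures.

Flow-weighted average: C = (12000·0.05500 + 1000·17.20) / 13000 = 17860/13000 = 1.374 mg/L; combined flow 13000 L/s.
Half-life 193 h → k = ln 2 / 193 = 0.003591 h⁻¹ = 0.08619 d⁻¹.
After decay, C = 1.374 × e^(−kt) = 1.374 × 0.8946 = 1.229 mg/L.
Second outfall: C = (13000·1.229 + 1870·13.00)/14870 = 2.709 mg/L.

2.71 mg/L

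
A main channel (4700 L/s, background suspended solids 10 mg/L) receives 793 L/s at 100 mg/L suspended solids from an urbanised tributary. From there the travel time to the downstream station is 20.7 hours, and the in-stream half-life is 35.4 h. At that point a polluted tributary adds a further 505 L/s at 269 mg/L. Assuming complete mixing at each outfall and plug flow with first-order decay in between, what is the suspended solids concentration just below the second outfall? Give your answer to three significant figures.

36.7 mg/L

Conservation of mass: C = (4700·10.00 + 793.0·100.0) / 5493 = 126300/5493 = 22.99 mg/L; combined flow 5493 L/s.
Half-life 35.4 h → k = ln 2 / 35.4 = 0.01958 h⁻¹ = 0.4699 d⁻¹.
First-order decay: C = 22.99·exp(−k·t) = 22.99·0.6668 = 15.33 mg/L.
At the second outfall, C = (5493·15.33 + 505.0·269.0) / (5493 + 505.0) = 36.69 mg/L.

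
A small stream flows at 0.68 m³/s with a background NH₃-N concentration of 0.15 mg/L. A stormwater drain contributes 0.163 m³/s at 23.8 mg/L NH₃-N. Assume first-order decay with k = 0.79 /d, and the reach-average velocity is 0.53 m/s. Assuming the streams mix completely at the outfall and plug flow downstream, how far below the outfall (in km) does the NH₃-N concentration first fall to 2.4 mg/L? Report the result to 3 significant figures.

39.2 km

Conservation of mass: C = (0.6800·0.1500 + 0.1630·23.80) / 0.8430 = 3.981/0.8430 = 4.723 mg/L.
Set 4.723·exp(−k·t) = 2.4 → t = ln(4.723/2.4)/k = 74040 s = 20.57 h.
Distance = v·t = 0.53·74040 = 39240 m = 39.24 km.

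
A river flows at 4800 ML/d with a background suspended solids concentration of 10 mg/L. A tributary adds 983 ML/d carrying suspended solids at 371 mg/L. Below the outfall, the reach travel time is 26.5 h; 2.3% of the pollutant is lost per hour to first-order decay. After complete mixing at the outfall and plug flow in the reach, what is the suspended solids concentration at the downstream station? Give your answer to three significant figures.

38.5 mg/L

Flow-weighted average: C = (4800·10.00 + 983.0·371.0) / 5783 = 412700/5783 = 71.36 mg/L.
2.3%/h lost → k = −ln(1 − 0.023) = 0.02327 h⁻¹.
After decay, C = 71.36 × e^(−kt) = 71.36 × 0.5398 = 38.52 mg/L.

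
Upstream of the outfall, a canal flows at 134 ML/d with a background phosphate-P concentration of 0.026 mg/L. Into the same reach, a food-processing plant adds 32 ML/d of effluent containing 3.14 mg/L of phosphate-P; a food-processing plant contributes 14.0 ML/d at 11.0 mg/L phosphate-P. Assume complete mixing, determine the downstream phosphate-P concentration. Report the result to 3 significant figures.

1.43 mg/L

Mixed concentration C = ΣQC/ΣQ = (134.0·0.02600 + 32.00·3.140 + 14.00·11.00) / 180.0 = 258.0/180.0 = 1.433 mg/L.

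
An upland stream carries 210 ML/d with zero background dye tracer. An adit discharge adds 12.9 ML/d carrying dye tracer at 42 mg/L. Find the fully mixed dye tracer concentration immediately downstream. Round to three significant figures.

2.43 mg/L

Mass balance: C = (210.0·0 + 12.90·42.00) / 222.9 = 541.8/222.9 = 2.431 mg/L.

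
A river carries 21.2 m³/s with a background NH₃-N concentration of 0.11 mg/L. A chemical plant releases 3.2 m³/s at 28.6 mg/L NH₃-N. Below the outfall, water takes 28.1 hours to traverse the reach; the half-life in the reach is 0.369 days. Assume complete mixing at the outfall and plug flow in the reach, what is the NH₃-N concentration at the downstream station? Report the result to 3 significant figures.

Conservation of mass: C = (21.20·0.1100 + 3.200·28.60) / 24.40 = 93.85/24.40 = 3.846 mg/L.
Half-life 0.369 d → k = ln 2 / 0.369 = 1.878 d⁻¹.
Applying C = C₀e^(−kt): 3.846 × 0.1109 = 0.4265 mg/L.

0.426 mg/L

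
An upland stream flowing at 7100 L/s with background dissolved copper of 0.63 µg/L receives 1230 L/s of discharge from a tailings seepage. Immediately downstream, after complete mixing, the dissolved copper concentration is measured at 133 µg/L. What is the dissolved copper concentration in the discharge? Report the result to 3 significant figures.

Mass balance: 7100·0.6300 + 1230·Cₑ = 8330·133.0
→ Cₑ = (8330·133.0 − 7100·0.6300) / 1230 = 897.1 µg/L.

897 µg/L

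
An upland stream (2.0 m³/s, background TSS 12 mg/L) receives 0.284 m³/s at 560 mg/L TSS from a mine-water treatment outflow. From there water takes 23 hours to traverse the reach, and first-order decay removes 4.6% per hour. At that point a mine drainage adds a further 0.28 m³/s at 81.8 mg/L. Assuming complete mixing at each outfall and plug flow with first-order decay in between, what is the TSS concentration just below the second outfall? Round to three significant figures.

33.1 mg/L

Mixed concentration C = ΣQC/ΣQ = (2.000·12.00 + 0.2840·560.0) / 2.284 = 183.0/2.284 = 80.14 mg/L; combined flow 2.284 m³/s.
4.6%/h lost → k = −ln(1 − 0.046) = 0.04709 h⁻¹.
After decay, C = 80.14 × e^(−kt) = 80.14 × 0.3385 = 27.13 mg/L.
Second outfall: C = (2.284·27.13 + 0.2800·81.80)/2.564 = 33.10 mg/L.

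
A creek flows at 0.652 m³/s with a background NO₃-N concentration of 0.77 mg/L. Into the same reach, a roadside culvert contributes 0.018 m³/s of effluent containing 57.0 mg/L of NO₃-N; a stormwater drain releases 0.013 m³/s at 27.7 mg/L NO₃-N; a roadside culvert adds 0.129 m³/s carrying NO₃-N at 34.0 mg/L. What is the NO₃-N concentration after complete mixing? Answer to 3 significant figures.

7.73 mg/L

Flow-weighted average: C = (0.6520·0.7700 + 0.01800·57.00 + 0.01300·27.70 + 0.1290·34.00) / 0.8120 = 6.274/0.8120 = 7.727 mg/L.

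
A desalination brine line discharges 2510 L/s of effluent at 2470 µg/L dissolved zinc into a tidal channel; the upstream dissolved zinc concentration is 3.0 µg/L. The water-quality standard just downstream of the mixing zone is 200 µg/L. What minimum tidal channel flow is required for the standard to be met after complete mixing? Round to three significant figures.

Set C_mix = 200: (Q·3.000 + 2510·2470) / (Q + 2510) = 200
→ Q = 2510·(2470 − 200)/(200 − 3.000) = 28920 L/s.

28900 L/s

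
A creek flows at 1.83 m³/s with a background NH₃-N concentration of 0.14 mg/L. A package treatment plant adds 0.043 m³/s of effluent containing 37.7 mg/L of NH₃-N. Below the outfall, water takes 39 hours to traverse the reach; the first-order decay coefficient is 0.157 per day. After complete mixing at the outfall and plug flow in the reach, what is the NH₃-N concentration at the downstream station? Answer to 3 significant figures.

0.777 mg/L

Flow-weighted average: C = (1.830·0.1400 + 0.04300·37.70) / 1.873 = 1.877/1.873 = 1.002 mg/L.
First-order decay: C = 1.002·exp(−k·t) = 1.002·0.7748 = 0.7766 mg/L.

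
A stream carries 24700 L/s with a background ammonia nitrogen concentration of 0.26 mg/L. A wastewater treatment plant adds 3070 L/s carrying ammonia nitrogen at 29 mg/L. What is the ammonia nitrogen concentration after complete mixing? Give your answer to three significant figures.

Mixed concentration C = ΣQC/ΣQ = (24700·0.2600 + 3070·29.00) / 27770 = 95450/27770 = 3.437 mg/L.

3.44 mg/L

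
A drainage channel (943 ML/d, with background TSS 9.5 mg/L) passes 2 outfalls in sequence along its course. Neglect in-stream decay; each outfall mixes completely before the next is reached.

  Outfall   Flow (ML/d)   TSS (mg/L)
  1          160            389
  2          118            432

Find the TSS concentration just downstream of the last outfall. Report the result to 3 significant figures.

100 mg/L

Below outfall 1: Q → 1103 ML/d, C = (943.0·9.500 + 160.0·389.0)/1103 = 64.55 mg/L.
Below outfall 2: Q → 1221 ML/d, C = (1103·64.55 + 118.0·432.0)/1221 = 100.1 mg/L.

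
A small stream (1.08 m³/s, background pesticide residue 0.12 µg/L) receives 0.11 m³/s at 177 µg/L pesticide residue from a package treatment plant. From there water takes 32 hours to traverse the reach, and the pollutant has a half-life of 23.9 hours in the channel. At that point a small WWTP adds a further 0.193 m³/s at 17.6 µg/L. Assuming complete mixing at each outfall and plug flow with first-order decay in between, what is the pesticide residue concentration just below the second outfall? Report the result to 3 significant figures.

8.06 µg/L

Mass balance: C = (1.080·0.1200 + 0.1100·177.0) / 1.190 = 19.60/1.190 = 16.47 µg/L; combined flow 1.190 m³/s.
Half-life 23.9 h → k = ln 2 / 23.9 = 0.02900 h⁻¹ = 0.6960 d⁻¹.
Applying C = C₀e^(−kt): 16.47 × 0.3953 = 6.511 µg/L.
Second outfall: C = (1.190·6.511 + 0.1930·17.60)/1.383 = 8.058 µg/L.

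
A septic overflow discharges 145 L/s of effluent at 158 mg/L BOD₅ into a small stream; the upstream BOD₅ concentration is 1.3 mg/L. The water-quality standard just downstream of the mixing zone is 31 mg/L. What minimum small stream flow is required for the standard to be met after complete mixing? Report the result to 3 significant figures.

620 L/s

Set C_mix = 31: (Q·1.300 + 145.0·158.0) / (Q + 145.0) = 31
→ Q = 145.0·(158.0 − 31)/(31 − 1.300) = 620.0 L/s.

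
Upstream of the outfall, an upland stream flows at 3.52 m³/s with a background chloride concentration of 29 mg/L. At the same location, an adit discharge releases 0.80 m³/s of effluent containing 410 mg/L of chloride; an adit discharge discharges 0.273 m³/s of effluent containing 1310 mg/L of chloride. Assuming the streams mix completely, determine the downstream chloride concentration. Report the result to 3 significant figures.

172 mg/L

After mixing, C = (3.520·29.00 + 0.8000·410.0 + 0.2730·1310) / 4.593 = 787.7/4.593 = 171.5 mg/L.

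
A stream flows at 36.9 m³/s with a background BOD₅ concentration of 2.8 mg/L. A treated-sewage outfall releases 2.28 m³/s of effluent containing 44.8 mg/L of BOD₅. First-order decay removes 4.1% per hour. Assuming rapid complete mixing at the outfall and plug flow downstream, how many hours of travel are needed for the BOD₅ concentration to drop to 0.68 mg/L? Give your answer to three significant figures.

48.8 h

After mixing, C = (36.90·2.800 + 2.280·44.80) / 39.18 = 205.5/39.18 = 5.244 mg/L.
4.1%/h lost → k = −ln(1 − 0.041) = 0.04186 h⁻¹.
5.244·exp(−k·t) = 0.68 → t = ln(5.244/0.68)/k = 175700 s = 48.80 h.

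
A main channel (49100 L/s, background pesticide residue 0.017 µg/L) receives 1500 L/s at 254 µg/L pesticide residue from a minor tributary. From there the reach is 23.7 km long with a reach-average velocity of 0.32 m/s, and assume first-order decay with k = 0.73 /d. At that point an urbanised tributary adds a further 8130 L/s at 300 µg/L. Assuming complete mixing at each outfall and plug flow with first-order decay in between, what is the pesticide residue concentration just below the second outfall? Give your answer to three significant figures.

45.0 µg/L

Mass balance: C = (49100·0.01700 + 1500·254.0) / 50600 = 381800/50600 = 7.546 µg/L; combined flow 50600 L/s.
Travel time t = 23.7·1000 / 0.32 = 74060 s = 20.57 h.
Applying C = C₀e^(−kt): 7.546 × 0.5349 = 4.036 µg/L.
Second outfall: C = (50600·4.036 + 8130·300.0)/58730 = 45.01 µg/L.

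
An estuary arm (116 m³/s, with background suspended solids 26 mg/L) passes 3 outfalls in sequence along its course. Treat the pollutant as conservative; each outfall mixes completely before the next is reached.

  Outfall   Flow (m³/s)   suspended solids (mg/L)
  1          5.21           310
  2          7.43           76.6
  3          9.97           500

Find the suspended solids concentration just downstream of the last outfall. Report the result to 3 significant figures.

Below outfall 1: Q → 121.2 m³/s, C = (116.0·26.00 + 5.210·310.0)/121.2 = 38.21 mg/L.
Below outfall 2: Q → 128.6 m³/s, C = (121.2·38.21 + 7.430·76.60)/128.6 = 40.42 mg/L.
Below outfall 3: Q → 138.6 m³/s, C = (128.6·40.42 + 9.970·500.0)/138.6 = 73.48 mg/L.

73.5 mg/L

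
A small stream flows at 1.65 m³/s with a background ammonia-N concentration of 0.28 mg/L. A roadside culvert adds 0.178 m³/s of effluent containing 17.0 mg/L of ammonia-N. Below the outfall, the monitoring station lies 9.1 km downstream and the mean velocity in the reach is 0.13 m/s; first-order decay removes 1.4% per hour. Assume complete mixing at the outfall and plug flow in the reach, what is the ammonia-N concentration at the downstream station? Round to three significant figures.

Mass balance: C = (1.650·0.2800 + 0.1780·17.00) / 1.828 = 3.488/1.828 = 1.908 mg/L.
Travel time t = 9.1·1000 / 0.13 = 70000 s = 19.44 h.
1.4%/h lost → k = −ln(1 − 0.014) = 0.01410 h⁻¹.
First-order decay: C = 1.908·exp(−k·t) = 1.908·0.7602 = 1.451 mg/L.

1.45 mg/L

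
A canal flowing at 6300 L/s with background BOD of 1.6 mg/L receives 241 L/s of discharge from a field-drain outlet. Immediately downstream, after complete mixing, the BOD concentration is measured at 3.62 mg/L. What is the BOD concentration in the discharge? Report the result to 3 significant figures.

56.4 mg/L

Mass balance: 6300·1.600 + 241.0·Cₑ = 6541·3.620
→ Cₑ = (6541·3.620 − 6300·1.600) / 241.0 = 56.42 mg/L.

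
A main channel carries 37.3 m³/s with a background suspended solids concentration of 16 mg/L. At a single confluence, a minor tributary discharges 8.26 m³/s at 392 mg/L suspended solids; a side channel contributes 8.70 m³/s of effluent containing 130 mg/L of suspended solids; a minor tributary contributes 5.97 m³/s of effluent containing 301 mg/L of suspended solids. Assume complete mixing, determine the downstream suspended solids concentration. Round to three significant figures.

112 mg/L

Mass balance: C = (37.30·16.00 + 8.260·392.0 + 8.700·130.0 + 5.970·301.0) / 60.23 = 6763/60.23 = 112.3 mg/L.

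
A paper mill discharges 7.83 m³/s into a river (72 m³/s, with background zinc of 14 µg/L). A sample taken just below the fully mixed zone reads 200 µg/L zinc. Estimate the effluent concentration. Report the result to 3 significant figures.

Mass balance: 72.00·14.00 + 7.830·Cₑ = 79.83·200.0
→ Cₑ = (79.83·200.0 − 72.00·14.00) / 7.830 = 1910 µg/L.

1910 µg/L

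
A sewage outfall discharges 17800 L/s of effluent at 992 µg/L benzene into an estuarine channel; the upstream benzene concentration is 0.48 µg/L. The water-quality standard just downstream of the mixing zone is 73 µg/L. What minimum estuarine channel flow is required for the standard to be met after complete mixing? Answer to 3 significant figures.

Set C_mix = 73: (Q·0.4800 + 17800·992.0) / (Q + 17800) = 73
→ Q = 17800·(992.0 − 73)/(73 − 0.4800) = 225600 L/s.

226000 L/s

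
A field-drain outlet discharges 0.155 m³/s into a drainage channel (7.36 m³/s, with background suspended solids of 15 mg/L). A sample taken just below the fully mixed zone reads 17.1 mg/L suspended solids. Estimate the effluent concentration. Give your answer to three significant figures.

Mass balance: 7.360·15.00 + 0.1550·Cₑ = 7.515·17.10
→ Cₑ = (7.515·17.10 − 7.360·15.00) / 0.1550 = 116.8 mg/L.

117 mg/L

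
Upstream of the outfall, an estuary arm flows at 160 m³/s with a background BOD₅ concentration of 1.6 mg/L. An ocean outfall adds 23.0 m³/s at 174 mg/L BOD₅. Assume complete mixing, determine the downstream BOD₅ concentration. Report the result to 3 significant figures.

After mixing, C = (160.0·1.600 + 23.00·174.0) / 183.0 = 4258/183.0 = 23.27 mg/L.

23.3 mg/L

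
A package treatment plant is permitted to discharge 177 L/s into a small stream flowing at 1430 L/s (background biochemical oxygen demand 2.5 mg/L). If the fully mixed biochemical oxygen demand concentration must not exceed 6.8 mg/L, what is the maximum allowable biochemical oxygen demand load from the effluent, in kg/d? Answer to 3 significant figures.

Mass balance at the limit: 1430·2.500 + 177.0·Cₑ = 1607·6.8 → Cₑ = 41.54 mg/L.
177.0 L/s = 0.1770 m³/s. Load = 0.1770 m³/s × 41.54 g/m³ × 86 400 s/d = 635.3 kg/d.

635 kg/d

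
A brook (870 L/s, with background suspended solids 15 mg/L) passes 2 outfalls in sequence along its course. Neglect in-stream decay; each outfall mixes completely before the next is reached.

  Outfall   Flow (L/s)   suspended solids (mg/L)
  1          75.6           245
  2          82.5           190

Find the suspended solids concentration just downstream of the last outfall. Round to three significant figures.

46.0 mg/L

After outfall 1: Q = 870.0 + 75.60 = 945.6 L/s; C = (870.0·15.00 + 75.60·245.0)/945.6 = 33.39 mg/L.
After outfall 2: Q = 945.6 + 82.50 = 1028 L/s; C = (945.6·33.39 + 82.50·190.0)/1028 = 45.96 mg/L.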